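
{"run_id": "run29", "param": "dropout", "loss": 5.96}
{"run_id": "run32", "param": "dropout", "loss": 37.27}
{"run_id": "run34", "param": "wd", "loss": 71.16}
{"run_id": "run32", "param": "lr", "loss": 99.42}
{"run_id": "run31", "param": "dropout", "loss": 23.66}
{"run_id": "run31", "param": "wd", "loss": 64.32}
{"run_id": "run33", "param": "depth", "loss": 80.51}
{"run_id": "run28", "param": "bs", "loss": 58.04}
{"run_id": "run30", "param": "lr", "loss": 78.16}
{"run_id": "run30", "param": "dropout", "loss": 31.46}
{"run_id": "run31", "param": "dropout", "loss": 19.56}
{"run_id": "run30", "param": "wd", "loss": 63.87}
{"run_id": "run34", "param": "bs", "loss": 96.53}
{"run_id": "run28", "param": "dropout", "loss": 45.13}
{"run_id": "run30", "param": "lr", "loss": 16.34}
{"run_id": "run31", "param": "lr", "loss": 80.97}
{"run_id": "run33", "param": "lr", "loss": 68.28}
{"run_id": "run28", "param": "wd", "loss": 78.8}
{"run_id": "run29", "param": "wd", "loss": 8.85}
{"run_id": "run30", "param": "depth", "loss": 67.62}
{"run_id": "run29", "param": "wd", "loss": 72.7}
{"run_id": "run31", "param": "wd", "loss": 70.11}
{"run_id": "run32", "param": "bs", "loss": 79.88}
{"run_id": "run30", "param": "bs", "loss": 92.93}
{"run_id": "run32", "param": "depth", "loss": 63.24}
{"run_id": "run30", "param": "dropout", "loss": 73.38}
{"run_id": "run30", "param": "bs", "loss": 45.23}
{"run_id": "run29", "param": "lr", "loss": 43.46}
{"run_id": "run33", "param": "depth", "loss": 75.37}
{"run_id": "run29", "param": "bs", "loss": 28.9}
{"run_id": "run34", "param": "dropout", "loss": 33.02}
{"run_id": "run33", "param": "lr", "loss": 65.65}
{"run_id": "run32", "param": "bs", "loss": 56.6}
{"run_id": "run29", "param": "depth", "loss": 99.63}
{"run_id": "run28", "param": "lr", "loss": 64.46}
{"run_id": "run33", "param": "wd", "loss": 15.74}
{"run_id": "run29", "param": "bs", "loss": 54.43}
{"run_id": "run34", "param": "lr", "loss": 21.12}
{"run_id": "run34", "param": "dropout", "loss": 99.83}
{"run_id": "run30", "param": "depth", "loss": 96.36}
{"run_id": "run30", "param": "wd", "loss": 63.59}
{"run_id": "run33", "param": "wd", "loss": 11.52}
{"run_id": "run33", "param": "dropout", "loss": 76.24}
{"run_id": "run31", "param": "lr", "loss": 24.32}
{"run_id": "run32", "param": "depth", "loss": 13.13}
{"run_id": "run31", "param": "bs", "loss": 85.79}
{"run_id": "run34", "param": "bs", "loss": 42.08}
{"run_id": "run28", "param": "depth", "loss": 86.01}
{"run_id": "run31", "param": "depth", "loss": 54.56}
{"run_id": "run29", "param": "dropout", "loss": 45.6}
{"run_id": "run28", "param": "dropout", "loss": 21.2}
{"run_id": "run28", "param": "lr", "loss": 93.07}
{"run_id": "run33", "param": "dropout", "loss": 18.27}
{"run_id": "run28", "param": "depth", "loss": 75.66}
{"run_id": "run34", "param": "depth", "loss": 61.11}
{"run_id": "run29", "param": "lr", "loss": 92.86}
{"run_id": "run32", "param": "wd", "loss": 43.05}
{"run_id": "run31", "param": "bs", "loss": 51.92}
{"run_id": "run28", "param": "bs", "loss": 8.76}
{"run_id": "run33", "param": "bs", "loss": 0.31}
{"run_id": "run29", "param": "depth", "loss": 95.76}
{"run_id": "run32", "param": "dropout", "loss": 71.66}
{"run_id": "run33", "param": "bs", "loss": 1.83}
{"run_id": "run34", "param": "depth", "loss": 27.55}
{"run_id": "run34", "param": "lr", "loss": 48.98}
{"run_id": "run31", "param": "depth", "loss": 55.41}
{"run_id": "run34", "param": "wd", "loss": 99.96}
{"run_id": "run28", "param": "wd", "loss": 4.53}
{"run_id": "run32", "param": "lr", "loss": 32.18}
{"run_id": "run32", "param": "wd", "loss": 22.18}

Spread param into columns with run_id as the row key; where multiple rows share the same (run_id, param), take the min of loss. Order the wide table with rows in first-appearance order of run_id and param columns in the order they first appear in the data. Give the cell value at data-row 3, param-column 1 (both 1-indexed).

33.02

With rows in first-appearance order of run_id, row 3 is run_id=run34. param columns in first-appearance order: dropout, wd, lr, depth, bs; column 1 is dropout.
Long rows with run_id=run34, param=dropout: min(33.02, 99.83) = 33.02.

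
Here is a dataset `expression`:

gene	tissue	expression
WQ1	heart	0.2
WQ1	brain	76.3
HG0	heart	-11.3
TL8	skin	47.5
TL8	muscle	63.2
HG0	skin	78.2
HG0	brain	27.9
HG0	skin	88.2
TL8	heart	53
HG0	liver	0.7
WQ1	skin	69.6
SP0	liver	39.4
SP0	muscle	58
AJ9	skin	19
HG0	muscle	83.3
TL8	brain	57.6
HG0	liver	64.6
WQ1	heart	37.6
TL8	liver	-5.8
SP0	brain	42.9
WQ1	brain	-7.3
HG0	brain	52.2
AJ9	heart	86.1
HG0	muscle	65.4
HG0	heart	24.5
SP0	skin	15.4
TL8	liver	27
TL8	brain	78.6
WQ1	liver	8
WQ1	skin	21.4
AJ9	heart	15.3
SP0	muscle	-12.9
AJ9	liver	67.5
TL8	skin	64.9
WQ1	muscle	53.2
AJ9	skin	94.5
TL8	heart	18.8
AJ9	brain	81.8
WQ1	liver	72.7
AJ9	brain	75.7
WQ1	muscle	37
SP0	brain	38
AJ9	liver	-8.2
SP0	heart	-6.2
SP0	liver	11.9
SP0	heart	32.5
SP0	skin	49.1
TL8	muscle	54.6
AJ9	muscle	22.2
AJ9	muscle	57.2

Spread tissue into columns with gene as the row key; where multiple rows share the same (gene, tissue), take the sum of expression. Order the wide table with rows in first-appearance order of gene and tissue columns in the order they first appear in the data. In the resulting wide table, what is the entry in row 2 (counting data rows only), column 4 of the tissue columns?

148.7

With rows in first-appearance order of gene, row 2 is gene=HG0. tissue columns in first-appearance order: heart, brain, skin, muscle, liver; column 4 is muscle.
Long rows with gene=HG0, tissue=muscle: 83.3 + 65.4 = 148.7.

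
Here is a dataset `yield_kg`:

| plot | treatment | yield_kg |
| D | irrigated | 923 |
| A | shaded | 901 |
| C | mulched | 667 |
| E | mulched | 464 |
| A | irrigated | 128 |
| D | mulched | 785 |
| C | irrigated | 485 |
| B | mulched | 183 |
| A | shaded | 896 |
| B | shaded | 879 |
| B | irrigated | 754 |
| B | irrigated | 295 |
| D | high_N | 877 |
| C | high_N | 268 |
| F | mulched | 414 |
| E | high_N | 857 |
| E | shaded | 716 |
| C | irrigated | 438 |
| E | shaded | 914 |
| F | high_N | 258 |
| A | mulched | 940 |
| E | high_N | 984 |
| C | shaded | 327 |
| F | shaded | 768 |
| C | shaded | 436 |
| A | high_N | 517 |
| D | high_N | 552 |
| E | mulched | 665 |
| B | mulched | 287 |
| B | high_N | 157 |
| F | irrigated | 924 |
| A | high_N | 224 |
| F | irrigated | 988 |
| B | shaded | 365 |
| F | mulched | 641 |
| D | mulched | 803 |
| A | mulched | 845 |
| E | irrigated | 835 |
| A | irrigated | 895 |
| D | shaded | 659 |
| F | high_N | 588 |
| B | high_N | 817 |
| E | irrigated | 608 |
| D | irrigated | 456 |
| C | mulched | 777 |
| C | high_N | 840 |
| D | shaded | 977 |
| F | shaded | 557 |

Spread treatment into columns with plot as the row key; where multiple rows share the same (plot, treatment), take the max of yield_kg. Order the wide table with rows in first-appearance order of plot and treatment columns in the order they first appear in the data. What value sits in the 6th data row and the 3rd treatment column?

With rows in first-appearance order of plot, row 6 is plot=F. treatment columns in first-appearance order: irrigated, shaded, mulched, high_N; column 3 is mulched.
Long rows with plot=F, treatment=mulched: max(414, 641) = 641.

641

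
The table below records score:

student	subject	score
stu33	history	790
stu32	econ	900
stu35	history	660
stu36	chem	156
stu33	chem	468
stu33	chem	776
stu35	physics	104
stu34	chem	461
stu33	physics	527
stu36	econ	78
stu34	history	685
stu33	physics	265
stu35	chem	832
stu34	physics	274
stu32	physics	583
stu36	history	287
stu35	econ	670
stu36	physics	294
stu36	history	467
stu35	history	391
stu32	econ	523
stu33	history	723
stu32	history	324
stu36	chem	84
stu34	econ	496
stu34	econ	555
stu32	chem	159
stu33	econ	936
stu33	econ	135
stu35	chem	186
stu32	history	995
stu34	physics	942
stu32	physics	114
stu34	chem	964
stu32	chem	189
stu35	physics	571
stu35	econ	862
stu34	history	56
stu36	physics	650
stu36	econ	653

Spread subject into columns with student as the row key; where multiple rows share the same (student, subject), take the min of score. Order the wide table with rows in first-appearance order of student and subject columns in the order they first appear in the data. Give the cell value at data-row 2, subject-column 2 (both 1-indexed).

523

With rows in first-appearance order of student, row 2 is student=stu32. subject columns in first-appearance order: history, econ, chem, physics; column 2 is econ.
Long rows with student=stu32, subject=econ: min(900, 523) = 523.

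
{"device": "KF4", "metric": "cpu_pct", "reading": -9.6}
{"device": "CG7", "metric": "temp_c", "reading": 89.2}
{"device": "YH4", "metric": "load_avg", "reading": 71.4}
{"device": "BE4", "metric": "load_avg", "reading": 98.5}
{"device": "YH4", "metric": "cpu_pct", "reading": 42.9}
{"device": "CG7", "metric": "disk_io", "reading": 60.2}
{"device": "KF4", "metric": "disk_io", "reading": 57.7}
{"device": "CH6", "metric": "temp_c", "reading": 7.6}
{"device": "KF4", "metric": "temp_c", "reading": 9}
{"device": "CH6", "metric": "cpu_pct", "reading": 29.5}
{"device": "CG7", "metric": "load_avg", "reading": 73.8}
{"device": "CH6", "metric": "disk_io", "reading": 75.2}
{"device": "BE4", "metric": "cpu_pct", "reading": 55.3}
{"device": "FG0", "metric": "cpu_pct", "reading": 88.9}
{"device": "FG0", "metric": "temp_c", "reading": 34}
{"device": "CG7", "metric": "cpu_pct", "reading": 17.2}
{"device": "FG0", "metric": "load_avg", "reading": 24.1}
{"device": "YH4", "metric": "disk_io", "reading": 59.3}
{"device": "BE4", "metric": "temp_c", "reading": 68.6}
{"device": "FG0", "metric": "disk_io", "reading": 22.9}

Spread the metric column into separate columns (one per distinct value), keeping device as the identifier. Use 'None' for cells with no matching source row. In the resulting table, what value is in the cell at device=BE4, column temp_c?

The long row with device=BE4, metric=temp_c has reading=68.6.

68.6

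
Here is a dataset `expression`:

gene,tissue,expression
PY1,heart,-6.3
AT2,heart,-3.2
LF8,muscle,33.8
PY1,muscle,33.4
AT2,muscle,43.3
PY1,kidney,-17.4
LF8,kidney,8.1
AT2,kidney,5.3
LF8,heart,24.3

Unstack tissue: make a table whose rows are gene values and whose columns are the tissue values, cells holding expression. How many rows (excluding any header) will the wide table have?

3

3 distinct gene values → 3 rows.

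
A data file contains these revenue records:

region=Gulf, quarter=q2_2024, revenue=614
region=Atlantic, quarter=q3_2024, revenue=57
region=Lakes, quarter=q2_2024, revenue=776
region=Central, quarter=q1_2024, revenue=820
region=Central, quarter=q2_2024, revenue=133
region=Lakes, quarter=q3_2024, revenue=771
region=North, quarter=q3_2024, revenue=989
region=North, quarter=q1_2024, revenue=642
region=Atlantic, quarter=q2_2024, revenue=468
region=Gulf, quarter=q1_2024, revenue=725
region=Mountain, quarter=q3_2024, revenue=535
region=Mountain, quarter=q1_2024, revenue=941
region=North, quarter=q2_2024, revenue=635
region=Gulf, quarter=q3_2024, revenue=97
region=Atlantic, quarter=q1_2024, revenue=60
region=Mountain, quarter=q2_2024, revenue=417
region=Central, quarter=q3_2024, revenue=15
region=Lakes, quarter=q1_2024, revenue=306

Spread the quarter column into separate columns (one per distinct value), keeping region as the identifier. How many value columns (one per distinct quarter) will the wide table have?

3

3 distinct quarter values: q1_2024, q2_2024, q3_2024.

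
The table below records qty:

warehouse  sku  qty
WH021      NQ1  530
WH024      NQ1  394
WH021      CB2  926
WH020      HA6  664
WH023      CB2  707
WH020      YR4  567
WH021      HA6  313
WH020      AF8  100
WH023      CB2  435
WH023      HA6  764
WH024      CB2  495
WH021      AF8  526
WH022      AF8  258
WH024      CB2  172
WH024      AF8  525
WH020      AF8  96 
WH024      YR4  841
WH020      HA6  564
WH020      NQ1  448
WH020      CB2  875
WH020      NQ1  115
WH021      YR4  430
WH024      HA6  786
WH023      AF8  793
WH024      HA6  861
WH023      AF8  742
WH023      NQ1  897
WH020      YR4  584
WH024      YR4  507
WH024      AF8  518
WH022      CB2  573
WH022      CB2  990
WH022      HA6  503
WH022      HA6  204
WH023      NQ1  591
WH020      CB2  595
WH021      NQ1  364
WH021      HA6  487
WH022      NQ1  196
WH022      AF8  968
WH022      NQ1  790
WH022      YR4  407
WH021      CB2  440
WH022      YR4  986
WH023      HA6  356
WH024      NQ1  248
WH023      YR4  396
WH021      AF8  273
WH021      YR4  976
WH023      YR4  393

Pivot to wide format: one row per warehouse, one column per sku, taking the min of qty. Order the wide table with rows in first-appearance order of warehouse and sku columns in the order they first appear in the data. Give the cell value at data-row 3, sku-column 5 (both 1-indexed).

With rows in first-appearance order of warehouse, row 3 is warehouse=WH020. sku columns in first-appearance order: NQ1, CB2, HA6, YR4, AF8; column 5 is AF8.
Long rows with warehouse=WH020, sku=AF8: min(100, 96) = 96.

96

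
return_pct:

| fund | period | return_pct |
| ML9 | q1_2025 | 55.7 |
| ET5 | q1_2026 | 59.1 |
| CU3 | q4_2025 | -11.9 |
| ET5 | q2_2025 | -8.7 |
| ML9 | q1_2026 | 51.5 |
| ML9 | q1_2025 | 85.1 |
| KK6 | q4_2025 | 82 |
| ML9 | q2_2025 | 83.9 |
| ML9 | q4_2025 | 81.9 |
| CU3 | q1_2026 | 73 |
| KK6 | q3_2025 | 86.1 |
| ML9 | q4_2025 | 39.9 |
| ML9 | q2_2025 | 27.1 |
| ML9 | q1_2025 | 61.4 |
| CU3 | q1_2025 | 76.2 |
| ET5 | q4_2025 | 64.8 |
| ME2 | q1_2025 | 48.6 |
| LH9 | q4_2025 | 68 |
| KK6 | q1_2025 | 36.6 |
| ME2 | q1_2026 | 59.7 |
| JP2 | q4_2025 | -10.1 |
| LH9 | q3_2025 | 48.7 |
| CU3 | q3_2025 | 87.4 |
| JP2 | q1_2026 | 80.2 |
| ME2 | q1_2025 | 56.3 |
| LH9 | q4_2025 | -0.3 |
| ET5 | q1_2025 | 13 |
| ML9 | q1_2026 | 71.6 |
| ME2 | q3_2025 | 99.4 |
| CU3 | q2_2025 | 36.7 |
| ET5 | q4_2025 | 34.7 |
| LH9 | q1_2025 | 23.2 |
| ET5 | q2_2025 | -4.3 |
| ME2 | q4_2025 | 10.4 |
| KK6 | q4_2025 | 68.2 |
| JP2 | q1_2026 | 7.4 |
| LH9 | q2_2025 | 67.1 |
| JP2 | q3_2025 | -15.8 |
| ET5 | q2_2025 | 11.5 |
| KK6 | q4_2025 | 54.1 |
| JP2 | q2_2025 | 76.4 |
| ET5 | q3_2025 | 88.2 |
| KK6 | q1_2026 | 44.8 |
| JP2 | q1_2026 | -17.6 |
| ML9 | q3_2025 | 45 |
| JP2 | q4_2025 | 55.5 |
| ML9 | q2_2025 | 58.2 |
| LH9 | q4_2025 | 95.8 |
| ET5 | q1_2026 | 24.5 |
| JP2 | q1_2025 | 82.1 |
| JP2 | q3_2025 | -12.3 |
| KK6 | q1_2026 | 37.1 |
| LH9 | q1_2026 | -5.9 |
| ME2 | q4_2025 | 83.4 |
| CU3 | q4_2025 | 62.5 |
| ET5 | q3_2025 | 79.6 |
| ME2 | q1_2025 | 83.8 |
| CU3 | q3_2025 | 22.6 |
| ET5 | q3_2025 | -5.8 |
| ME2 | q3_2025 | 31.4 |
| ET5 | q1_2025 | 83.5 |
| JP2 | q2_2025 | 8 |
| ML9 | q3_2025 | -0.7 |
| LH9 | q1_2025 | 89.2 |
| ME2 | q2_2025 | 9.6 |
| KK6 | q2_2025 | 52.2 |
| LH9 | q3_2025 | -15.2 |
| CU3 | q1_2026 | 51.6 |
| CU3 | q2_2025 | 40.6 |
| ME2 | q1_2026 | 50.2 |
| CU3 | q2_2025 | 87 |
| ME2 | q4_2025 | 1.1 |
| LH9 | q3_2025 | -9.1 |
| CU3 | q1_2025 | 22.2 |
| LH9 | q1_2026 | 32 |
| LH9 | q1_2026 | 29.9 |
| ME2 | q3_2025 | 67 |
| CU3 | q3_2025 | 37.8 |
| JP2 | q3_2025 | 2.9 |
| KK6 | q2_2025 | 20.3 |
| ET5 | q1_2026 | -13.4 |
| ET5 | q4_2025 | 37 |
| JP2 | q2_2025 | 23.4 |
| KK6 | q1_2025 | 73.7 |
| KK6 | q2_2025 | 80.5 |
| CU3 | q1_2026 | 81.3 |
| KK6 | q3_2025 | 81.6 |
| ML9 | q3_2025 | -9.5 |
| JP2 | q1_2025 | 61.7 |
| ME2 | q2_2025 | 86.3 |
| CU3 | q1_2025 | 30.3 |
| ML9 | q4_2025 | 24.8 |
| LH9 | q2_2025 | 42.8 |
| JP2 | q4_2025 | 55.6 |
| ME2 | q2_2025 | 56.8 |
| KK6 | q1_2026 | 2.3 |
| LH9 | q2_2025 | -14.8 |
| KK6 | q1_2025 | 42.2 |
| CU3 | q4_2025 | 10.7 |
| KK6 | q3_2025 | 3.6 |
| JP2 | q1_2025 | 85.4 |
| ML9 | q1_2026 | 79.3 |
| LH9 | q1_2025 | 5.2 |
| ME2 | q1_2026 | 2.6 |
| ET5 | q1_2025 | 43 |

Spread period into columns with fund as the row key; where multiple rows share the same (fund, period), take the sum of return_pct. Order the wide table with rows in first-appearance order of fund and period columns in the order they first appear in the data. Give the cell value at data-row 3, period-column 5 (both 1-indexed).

147.8

With rows in first-appearance order of fund, row 3 is fund=CU3. period columns in first-appearance order: q1_2025, q1_2026, q4_2025, q2_2025, q3_2025; column 5 is q3_2025.
Long rows with fund=CU3, period=q3_2025: 87.4 + 22.6 + 37.8 = 147.8.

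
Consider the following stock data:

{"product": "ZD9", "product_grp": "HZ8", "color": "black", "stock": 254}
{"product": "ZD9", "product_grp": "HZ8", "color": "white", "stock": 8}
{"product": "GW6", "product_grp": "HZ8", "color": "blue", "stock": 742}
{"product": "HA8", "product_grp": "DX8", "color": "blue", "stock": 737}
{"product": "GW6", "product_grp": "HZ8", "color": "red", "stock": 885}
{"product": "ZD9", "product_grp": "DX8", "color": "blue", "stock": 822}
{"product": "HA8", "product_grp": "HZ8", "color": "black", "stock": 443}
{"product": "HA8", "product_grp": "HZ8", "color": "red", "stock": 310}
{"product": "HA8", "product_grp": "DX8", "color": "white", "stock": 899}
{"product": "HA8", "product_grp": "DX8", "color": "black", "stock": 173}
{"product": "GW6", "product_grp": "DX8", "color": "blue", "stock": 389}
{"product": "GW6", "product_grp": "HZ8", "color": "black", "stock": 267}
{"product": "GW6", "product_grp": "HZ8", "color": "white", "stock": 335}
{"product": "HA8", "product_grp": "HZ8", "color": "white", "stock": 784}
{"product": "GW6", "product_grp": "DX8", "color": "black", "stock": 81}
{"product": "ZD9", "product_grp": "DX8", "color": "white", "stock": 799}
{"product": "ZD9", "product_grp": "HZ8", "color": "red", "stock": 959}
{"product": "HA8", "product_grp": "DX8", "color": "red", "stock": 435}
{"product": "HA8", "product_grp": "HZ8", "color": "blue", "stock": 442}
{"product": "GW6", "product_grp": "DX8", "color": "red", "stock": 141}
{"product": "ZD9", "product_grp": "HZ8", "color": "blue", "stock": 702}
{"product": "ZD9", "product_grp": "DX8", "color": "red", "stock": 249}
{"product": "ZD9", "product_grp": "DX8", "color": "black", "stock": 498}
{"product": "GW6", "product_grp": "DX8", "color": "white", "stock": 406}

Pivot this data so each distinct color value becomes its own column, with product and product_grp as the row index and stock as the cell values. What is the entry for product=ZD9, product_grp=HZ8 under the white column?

Wide layout: rows indexed by product and product_grp, columns are the 4 distinct color values (black, white, blue, red).
Cell (product=ZD9, product_grp=HZ8, color=white) draws from the long row where product=ZD9, product_grp=HZ8 and color=white, which has stock=8.

8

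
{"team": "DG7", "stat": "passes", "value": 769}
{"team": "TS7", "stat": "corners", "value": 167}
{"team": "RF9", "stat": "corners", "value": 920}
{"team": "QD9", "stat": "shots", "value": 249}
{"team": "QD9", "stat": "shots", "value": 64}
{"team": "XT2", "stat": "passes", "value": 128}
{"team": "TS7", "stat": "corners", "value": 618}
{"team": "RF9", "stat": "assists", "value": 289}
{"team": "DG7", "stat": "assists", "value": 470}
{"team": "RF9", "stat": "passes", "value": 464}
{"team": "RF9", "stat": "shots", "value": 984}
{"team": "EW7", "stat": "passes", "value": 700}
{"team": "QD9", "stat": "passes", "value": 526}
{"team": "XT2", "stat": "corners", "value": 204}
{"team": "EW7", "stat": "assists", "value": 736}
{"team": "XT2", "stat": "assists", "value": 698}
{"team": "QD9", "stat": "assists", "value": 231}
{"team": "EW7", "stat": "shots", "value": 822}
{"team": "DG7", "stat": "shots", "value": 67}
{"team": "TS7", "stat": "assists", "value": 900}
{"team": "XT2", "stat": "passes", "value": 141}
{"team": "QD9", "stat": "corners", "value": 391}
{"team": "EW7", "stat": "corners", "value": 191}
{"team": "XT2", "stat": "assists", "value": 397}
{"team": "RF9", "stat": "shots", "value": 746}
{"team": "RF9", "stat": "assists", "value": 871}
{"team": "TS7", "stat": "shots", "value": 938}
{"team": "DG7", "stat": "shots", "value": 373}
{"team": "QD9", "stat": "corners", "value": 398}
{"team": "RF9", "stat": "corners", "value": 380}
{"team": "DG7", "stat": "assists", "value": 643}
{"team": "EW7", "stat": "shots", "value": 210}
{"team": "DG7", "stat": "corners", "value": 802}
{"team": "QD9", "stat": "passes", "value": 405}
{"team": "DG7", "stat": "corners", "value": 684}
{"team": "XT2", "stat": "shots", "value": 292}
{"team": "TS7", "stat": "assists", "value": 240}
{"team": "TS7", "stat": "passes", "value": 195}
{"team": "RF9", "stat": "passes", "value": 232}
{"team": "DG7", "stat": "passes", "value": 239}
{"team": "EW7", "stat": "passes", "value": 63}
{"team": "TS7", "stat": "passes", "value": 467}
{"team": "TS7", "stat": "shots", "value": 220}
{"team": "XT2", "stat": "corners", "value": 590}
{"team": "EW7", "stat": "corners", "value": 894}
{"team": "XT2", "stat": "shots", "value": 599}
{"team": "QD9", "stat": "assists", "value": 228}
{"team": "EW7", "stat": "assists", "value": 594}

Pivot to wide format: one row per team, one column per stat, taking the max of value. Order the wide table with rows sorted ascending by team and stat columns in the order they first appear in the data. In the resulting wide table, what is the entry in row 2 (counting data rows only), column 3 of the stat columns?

822

With rows sorted ascending by team, row 2 is team=EW7. stat columns in first-appearance order: passes, corners, shots, assists; column 3 is shots.
Long rows with team=EW7, stat=shots: max(822, 210) = 822.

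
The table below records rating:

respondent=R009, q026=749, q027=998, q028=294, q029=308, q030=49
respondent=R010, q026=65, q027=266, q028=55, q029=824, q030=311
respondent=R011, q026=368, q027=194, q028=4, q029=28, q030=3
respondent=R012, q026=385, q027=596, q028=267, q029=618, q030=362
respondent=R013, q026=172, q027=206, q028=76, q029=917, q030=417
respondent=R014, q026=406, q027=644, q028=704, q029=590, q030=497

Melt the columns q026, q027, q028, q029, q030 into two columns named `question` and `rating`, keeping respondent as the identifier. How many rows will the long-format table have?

6 respondent values × 5 melted columns = 30 rows.

30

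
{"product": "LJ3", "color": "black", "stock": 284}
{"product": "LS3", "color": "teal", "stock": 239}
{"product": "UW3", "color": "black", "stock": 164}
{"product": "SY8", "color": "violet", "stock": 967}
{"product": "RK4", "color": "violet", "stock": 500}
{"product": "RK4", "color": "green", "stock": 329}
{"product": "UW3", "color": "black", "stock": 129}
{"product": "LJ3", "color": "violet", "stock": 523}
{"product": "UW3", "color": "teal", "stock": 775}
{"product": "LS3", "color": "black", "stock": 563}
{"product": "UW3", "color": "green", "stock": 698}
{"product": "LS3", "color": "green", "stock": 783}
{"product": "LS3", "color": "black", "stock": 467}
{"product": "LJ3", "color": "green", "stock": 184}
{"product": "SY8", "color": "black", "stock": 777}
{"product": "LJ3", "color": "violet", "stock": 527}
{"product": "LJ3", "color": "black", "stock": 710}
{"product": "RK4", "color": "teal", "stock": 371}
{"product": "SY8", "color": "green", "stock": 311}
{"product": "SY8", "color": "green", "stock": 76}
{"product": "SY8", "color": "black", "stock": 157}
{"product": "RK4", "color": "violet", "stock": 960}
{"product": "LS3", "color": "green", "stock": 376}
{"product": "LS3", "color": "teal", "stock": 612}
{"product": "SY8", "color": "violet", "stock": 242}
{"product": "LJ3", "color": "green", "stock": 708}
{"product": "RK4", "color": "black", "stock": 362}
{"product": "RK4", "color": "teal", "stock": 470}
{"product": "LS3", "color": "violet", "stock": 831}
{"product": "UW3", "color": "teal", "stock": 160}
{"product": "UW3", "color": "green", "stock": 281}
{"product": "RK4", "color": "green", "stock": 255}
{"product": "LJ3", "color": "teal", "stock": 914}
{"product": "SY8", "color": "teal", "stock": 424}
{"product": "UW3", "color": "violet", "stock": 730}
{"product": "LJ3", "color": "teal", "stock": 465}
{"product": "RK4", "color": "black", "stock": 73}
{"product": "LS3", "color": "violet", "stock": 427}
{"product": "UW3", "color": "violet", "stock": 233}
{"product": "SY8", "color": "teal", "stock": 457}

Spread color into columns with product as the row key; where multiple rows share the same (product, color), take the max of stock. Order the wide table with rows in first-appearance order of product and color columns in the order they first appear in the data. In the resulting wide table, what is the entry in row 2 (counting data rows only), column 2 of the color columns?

612

With rows in first-appearance order of product, row 2 is product=LS3. color columns in first-appearance order: black, teal, violet, green; column 2 is teal.
Long rows with product=LS3, color=teal: max(239, 612) = 612.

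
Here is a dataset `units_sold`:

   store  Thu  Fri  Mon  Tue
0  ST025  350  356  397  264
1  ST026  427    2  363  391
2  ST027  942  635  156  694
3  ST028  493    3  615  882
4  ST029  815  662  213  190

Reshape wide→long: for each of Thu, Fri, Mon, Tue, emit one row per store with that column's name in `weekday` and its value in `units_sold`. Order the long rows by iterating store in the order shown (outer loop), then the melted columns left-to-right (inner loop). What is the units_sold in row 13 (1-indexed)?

20 rows total (5 × 4). Row 13: index ⌊(13-1)/4⌋ = 3 into store → ST028; (13-1) mod 4 = 0 into the melted columns → Thu.
So row 13 is (ST028, Thu, 493); units_sold = 493.

493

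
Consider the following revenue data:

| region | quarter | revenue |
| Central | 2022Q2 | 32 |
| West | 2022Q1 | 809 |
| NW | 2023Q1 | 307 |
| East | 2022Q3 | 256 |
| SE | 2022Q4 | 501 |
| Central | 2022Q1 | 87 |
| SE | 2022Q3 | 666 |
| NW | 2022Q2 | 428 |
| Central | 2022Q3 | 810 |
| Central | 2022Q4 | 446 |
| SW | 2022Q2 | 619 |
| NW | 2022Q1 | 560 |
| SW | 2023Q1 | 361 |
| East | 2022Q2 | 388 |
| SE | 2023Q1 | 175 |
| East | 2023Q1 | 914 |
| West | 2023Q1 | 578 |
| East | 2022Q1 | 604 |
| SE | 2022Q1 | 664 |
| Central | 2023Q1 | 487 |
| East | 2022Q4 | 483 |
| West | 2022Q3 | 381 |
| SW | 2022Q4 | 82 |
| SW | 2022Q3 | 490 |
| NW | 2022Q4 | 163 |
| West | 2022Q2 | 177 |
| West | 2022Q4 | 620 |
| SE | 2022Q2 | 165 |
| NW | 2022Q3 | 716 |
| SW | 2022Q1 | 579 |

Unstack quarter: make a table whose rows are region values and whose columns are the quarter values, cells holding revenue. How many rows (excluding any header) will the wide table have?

6

6 distinct region values → 6 rows.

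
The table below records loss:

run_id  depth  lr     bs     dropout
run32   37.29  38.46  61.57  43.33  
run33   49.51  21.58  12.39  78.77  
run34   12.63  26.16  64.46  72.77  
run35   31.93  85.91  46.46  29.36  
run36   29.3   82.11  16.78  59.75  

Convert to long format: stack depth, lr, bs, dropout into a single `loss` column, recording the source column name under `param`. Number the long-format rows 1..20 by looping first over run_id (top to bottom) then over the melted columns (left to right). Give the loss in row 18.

82.11

20 rows total (5 × 4). Row 18: index ⌊(18-1)/4⌋ = 4 into run_id → run36; (18-1) mod 4 = 1 into the melted columns → lr.
So row 18 is (run36, lr, 82.11); loss = 82.11.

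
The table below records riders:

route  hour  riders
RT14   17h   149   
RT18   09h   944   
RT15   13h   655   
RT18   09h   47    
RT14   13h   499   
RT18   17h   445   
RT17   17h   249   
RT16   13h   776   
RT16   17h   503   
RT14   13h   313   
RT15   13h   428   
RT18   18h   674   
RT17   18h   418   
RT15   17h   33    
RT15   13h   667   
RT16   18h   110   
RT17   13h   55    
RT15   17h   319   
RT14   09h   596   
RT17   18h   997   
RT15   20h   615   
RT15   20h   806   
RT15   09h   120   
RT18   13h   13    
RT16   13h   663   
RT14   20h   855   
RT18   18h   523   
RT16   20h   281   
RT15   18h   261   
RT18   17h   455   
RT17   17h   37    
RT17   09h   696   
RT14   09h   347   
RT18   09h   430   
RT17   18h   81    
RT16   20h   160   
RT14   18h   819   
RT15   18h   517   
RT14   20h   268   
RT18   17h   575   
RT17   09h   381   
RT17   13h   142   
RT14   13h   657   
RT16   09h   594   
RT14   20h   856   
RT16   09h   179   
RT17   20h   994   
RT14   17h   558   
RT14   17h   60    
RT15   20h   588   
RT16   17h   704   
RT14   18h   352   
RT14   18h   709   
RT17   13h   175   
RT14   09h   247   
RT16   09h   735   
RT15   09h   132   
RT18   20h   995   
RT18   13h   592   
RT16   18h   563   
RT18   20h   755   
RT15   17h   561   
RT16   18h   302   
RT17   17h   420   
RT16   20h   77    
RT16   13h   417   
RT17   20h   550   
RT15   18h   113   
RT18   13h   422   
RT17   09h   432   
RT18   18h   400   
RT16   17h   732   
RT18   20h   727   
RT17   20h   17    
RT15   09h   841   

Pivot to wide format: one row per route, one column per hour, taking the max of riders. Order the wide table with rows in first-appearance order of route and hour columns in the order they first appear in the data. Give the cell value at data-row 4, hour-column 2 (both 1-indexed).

696

With rows in first-appearance order of route, row 4 is route=RT17. hour columns in first-appearance order: 17h, 09h, 13h, 18h, 20h; column 2 is 09h.
Long rows with route=RT17, hour=09h: max(696, 381, 432) = 696.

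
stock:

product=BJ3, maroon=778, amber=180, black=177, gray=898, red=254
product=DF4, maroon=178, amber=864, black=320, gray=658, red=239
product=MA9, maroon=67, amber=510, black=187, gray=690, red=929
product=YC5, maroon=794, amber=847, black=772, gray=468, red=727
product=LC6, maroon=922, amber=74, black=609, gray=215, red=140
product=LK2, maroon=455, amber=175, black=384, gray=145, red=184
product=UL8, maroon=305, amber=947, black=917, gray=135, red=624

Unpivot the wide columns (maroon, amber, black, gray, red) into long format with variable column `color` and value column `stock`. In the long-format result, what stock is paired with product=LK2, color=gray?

145

Unpivoting turns each (product, wide-column) pair into one long row.
The wide cell at row LK2, column gray holds 145, so the long row (LK2, gray) has stock=145.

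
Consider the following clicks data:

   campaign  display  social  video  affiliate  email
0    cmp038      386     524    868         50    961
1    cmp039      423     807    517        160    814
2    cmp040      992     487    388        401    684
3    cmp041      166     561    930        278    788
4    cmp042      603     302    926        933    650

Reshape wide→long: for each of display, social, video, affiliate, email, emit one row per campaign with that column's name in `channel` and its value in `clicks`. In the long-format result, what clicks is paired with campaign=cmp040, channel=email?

684

Unpivoting turns each (campaign, wide-column) pair into one long row.
The wide cell at row cmp040, column email holds 684, so the long row (cmp040, email) has clicks=684.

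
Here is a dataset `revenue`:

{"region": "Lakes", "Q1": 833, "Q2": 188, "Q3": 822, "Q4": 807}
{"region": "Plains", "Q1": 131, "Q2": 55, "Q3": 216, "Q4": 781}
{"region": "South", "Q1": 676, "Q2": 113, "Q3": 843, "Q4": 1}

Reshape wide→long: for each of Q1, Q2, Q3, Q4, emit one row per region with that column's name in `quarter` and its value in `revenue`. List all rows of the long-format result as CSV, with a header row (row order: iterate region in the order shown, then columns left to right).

region,quarter,revenue
Lakes,Q1,833
Lakes,Q2,188
Lakes,Q3,822
Lakes,Q4,807
Plains,Q1,131
Plains,Q2,55
Plains,Q3,216
Plains,Q4,781
South,Q1,676
South,Q2,113
South,Q3,843
South,Q4,1

Each (region, column) pair becomes one row: 3 × 4 = 12 rows.
For example, (Lakes, Q1) → revenue=833.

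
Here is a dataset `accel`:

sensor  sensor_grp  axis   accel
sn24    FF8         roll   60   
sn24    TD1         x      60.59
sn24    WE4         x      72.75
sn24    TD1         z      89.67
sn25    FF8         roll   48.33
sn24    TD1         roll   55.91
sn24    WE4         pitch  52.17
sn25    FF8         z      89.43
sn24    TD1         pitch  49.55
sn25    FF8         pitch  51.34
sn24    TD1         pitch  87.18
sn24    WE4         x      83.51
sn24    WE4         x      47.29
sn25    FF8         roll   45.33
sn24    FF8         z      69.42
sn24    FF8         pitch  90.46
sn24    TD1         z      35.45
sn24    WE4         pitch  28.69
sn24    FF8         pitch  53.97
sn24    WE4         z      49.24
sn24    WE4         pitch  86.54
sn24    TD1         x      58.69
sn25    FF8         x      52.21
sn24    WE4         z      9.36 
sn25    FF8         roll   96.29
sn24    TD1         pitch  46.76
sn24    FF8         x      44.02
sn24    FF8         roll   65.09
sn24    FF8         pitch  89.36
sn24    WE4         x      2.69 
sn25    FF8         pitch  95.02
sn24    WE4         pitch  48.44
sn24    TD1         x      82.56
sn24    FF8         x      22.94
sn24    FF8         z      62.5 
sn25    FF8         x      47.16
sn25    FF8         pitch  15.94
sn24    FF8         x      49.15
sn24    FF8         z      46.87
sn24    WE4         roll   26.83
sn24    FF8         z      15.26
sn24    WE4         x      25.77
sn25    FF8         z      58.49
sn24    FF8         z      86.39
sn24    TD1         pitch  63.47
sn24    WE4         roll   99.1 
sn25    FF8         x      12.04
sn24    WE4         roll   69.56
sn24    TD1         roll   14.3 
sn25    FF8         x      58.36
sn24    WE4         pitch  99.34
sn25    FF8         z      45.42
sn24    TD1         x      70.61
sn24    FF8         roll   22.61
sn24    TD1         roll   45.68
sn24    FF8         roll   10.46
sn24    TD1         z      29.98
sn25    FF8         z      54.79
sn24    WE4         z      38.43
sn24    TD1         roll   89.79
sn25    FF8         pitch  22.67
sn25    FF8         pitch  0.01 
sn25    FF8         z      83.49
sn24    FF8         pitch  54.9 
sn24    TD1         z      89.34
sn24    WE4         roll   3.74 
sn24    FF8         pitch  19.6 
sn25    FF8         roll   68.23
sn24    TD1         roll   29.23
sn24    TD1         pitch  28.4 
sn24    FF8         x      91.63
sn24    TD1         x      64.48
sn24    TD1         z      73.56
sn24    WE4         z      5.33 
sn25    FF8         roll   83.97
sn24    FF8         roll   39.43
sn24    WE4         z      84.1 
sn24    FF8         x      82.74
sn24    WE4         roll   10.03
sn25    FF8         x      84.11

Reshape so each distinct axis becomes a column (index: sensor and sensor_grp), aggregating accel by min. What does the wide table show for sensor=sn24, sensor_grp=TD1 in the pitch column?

Rows with sensor=sn24, sensor_grp=TD1 and axis=pitch: accel values are 49.55, 87.18, 46.76, 63.47, 28.4.
min(49.55, 87.18, 46.76, 63.47, 28.4) = 28.4.

28.4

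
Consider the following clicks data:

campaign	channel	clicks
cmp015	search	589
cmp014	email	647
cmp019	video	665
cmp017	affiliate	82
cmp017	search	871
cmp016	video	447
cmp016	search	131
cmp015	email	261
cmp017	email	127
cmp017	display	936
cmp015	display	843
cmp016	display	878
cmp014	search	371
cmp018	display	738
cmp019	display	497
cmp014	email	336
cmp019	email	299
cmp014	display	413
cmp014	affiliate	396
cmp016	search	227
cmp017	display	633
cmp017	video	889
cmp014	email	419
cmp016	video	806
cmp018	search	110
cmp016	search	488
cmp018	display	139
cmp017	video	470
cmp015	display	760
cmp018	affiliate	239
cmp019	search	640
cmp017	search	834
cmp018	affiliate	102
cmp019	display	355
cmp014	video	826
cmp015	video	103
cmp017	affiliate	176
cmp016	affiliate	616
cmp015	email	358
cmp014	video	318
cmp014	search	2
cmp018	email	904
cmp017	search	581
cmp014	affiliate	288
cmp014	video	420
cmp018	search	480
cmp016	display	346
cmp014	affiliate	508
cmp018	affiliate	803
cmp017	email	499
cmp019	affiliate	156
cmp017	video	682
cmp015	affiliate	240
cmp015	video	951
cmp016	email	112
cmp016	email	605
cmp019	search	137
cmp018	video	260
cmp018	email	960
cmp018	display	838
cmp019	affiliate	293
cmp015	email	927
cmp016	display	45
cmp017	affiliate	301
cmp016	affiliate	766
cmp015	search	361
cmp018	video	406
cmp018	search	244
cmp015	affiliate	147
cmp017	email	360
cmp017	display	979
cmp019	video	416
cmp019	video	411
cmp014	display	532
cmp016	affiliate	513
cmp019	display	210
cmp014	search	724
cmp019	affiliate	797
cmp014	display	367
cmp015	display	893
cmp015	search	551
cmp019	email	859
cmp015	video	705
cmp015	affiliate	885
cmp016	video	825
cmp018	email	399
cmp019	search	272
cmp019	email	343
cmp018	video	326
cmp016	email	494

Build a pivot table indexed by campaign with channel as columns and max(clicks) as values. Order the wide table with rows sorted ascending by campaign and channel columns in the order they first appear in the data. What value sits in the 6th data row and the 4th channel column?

With rows sorted ascending by campaign, row 6 is campaign=cmp019. channel columns in first-appearance order: search, email, video, affiliate, display; column 4 is affiliate.
Long rows with campaign=cmp019, channel=affiliate: max(156, 293, 797) = 797.

797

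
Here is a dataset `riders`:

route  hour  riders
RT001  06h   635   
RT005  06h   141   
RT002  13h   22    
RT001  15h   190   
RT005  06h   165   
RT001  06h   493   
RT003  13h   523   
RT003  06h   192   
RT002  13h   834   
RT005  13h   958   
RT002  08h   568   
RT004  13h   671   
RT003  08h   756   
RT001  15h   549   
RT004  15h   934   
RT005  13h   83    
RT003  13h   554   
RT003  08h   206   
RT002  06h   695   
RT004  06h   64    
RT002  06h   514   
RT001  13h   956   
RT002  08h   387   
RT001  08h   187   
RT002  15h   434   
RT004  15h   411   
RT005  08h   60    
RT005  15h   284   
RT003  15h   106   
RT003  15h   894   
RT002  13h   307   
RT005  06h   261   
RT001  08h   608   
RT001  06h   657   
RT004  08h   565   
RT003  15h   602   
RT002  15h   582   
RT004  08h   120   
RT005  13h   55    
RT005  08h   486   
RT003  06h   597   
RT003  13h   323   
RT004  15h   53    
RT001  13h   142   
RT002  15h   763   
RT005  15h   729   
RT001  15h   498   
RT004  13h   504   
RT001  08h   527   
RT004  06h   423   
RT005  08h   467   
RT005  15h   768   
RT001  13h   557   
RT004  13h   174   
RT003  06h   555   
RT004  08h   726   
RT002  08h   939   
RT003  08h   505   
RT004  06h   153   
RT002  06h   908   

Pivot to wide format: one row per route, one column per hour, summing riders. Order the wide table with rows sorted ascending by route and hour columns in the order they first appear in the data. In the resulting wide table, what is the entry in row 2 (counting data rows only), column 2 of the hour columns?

1163

With rows sorted ascending by route, row 2 is route=RT002. hour columns in first-appearance order: 06h, 13h, 15h, 08h; column 2 is 13h.
Long rows with route=RT002, hour=13h: 22 + 834 + 307 = 1163.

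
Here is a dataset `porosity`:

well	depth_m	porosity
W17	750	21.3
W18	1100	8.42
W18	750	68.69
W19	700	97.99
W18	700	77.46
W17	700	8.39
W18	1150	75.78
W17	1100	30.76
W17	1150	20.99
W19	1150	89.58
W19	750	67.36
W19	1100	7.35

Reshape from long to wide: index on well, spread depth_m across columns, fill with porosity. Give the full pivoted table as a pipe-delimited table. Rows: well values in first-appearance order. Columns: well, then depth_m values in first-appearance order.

| well | 750 | 1100 | 700 | 1150 |
| W17 | 21.3 | 30.76 | 8.39 | 20.99 |
| W18 | 68.69 | 8.42 | 77.46 | 75.78 |
| W19 | 67.36 | 7.35 | 97.99 | 89.58 |

Columns: well plus the 4 distinct depth_m values (750, 1100, 700, 1150).
For example, row W17 column 750 takes porosity=21.3 from the long row (W17, 750).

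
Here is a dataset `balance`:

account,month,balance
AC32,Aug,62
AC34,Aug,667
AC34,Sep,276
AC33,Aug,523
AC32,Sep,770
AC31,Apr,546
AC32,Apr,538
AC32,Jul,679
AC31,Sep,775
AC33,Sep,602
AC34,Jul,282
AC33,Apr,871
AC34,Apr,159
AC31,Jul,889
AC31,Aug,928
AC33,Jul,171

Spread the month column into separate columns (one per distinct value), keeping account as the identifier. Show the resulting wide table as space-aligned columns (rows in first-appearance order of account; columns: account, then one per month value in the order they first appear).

account  Aug  Sep  Apr  Jul
AC32     62   770  538  679
AC34     667  276  159  282
AC33     523  602  871  171
AC31     928  775  546  889

Columns: account plus the 4 distinct month values (Aug, Sep, Apr, Jul).
For example, row AC32 column Aug takes balance=62 from the long row (AC32, Aug).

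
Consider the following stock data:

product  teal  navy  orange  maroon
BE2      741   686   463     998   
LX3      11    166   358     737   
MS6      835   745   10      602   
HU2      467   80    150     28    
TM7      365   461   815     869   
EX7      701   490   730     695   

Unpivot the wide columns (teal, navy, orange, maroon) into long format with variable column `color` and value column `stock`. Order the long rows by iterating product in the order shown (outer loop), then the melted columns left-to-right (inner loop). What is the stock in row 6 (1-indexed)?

24 rows total (6 × 4). Row 6: index ⌊(6-1)/4⌋ = 1 into product → LX3; (6-1) mod 4 = 1 into the melted columns → navy.
So row 6 is (LX3, navy, 166); stock = 166.

166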